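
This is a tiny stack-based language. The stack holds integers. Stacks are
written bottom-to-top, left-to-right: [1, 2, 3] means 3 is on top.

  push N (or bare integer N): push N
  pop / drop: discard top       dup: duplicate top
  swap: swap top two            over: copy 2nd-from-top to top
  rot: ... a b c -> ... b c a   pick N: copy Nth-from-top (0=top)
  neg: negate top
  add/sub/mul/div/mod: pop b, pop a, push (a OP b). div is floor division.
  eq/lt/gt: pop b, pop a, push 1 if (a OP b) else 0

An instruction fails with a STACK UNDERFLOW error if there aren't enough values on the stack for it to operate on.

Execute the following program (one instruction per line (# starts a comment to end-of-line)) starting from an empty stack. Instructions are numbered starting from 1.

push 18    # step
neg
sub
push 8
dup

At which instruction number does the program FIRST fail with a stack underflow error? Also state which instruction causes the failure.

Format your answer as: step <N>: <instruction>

Answer: step 3: sub

Derivation:
Step 1 ('push 18'): stack = [18], depth = 1
Step 2 ('neg'): stack = [-18], depth = 1
Step 3 ('sub'): needs 2 value(s) but depth is 1 — STACK UNDERFLOW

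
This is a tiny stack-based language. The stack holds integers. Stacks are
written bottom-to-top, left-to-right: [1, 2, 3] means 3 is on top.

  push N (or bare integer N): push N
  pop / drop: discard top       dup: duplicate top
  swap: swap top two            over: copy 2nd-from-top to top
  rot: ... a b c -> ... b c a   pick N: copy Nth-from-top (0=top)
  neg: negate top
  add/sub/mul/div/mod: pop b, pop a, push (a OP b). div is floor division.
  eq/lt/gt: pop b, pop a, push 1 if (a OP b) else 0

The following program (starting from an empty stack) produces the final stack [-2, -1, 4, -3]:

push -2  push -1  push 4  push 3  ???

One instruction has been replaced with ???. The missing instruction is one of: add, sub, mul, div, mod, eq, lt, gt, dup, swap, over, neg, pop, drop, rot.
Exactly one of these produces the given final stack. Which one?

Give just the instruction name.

Answer: neg

Derivation:
Stack before ???: [-2, -1, 4, 3]
Stack after ???:  [-2, -1, 4, -3]
The instruction that transforms [-2, -1, 4, 3] -> [-2, -1, 4, -3] is: neg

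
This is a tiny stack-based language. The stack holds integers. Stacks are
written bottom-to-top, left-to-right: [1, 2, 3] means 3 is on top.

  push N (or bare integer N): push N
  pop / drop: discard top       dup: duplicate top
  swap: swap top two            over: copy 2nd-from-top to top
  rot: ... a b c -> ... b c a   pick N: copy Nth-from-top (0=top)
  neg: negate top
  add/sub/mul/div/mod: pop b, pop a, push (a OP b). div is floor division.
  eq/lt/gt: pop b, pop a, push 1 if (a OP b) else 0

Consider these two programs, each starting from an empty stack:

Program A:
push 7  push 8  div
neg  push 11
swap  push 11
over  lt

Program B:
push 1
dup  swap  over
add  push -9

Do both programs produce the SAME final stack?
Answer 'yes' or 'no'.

Answer: no

Derivation:
Program A trace:
  After 'push 7': [7]
  After 'push 8': [7, 8]
  After 'div': [0]
  After 'neg': [0]
  After 'push 11': [0, 11]
  After 'swap': [11, 0]
  After 'push 11': [11, 0, 11]
  After 'over': [11, 0, 11, 0]
  After 'lt': [11, 0, 0]
Program A final stack: [11, 0, 0]

Program B trace:
  After 'push 1': [1]
  After 'dup': [1, 1]
  After 'swap': [1, 1]
  After 'over': [1, 1, 1]
  After 'add': [1, 2]
  After 'push -9': [1, 2, -9]
Program B final stack: [1, 2, -9]
Same: no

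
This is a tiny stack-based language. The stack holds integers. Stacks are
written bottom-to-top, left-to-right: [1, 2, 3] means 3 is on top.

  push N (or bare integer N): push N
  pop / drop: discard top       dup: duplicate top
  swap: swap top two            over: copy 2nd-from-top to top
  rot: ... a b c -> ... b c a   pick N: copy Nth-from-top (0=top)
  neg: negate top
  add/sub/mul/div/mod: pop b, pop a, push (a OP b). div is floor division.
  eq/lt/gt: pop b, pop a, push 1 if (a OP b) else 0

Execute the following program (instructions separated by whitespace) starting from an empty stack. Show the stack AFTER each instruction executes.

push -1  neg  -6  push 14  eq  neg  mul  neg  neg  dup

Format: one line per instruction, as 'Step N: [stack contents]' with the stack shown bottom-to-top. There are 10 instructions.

Step 1: [-1]
Step 2: [1]
Step 3: [1, -6]
Step 4: [1, -6, 14]
Step 5: [1, 0]
Step 6: [1, 0]
Step 7: [0]
Step 8: [0]
Step 9: [0]
Step 10: [0, 0]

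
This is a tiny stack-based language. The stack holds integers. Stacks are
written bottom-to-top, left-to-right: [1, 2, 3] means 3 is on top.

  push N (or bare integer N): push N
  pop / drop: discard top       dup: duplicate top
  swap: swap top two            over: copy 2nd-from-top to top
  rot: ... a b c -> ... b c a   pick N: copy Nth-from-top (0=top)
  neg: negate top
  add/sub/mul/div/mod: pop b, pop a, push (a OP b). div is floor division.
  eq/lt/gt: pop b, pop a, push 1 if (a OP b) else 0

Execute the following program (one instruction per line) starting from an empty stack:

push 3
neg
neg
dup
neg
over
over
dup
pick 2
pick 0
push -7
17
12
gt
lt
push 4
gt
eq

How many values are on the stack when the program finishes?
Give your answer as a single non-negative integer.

After 'push 3': stack = [3] (depth 1)
After 'neg': stack = [-3] (depth 1)
After 'neg': stack = [3] (depth 1)
After 'dup': stack = [3, 3] (depth 2)
After 'neg': stack = [3, -3] (depth 2)
After 'over': stack = [3, -3, 3] (depth 3)
After 'over': stack = [3, -3, 3, -3] (depth 4)
After 'dup': stack = [3, -3, 3, -3, -3] (depth 5)
After 'pick 2': stack = [3, -3, 3, -3, -3, 3] (depth 6)
After 'pick 0': stack = [3, -3, 3, -3, -3, 3, 3] (depth 7)
After 'push -7': stack = [3, -3, 3, -3, -3, 3, 3, -7] (depth 8)
After 'push 17': stack = [3, -3, 3, -3, -3, 3, 3, -7, 17] (depth 9)
After 'push 12': stack = [3, -3, 3, -3, -3, 3, 3, -7, 17, 12] (depth 10)
After 'gt': stack = [3, -3, 3, -3, -3, 3, 3, -7, 1] (depth 9)
After 'lt': stack = [3, -3, 3, -3, -3, 3, 3, 1] (depth 8)
After 'push 4': stack = [3, -3, 3, -3, -3, 3, 3, 1, 4] (depth 9)
After 'gt': stack = [3, -3, 3, -3, -3, 3, 3, 0] (depth 8)
After 'eq': stack = [3, -3, 3, -3, -3, 3, 0] (depth 7)

Answer: 7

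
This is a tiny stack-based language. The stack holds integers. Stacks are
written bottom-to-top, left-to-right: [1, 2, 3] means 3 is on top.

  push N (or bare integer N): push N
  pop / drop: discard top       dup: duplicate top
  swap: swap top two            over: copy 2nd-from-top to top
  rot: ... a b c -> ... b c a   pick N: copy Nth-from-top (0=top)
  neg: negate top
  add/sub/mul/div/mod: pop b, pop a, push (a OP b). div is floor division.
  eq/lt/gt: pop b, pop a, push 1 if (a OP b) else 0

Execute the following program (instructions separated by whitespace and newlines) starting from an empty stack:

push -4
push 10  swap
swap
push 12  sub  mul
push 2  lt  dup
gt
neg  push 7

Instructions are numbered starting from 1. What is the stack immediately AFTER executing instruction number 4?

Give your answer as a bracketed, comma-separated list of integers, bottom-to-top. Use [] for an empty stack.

Answer: [-4, 10]

Derivation:
Step 1 ('push -4'): [-4]
Step 2 ('push 10'): [-4, 10]
Step 3 ('swap'): [10, -4]
Step 4 ('swap'): [-4, 10]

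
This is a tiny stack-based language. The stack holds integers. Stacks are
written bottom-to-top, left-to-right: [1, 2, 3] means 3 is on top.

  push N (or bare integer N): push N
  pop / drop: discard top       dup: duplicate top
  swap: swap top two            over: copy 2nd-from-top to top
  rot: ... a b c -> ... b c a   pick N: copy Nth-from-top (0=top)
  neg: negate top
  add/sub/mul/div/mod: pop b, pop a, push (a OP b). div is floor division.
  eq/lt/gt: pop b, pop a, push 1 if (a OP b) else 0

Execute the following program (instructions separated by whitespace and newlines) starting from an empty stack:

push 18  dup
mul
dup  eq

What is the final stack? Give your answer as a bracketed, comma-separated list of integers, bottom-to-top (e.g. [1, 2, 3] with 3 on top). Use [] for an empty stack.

Answer: [1]

Derivation:
After 'push 18': [18]
After 'dup': [18, 18]
After 'mul': [324]
After 'dup': [324, 324]
After 'eq': [1]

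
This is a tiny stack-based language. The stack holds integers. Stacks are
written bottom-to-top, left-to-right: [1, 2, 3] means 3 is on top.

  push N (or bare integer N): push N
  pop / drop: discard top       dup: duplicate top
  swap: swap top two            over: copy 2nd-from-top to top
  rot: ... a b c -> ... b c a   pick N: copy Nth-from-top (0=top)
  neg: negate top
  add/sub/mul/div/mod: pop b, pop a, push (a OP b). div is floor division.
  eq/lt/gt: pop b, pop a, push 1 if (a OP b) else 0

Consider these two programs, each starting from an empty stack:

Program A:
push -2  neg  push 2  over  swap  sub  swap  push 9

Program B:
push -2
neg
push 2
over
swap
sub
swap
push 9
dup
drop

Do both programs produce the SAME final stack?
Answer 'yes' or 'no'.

Answer: yes

Derivation:
Program A trace:
  After 'push -2': [-2]
  After 'neg': [2]
  After 'push 2': [2, 2]
  After 'over': [2, 2, 2]
  After 'swap': [2, 2, 2]
  After 'sub': [2, 0]
  After 'swap': [0, 2]
  After 'push 9': [0, 2, 9]
Program A final stack: [0, 2, 9]

Program B trace:
  After 'push -2': [-2]
  After 'neg': [2]
  After 'push 2': [2, 2]
  After 'over': [2, 2, 2]
  After 'swap': [2, 2, 2]
  After 'sub': [2, 0]
  After 'swap': [0, 2]
  After 'push 9': [0, 2, 9]
  After 'dup': [0, 2, 9, 9]
  After 'drop': [0, 2, 9]
Program B final stack: [0, 2, 9]
Same: yes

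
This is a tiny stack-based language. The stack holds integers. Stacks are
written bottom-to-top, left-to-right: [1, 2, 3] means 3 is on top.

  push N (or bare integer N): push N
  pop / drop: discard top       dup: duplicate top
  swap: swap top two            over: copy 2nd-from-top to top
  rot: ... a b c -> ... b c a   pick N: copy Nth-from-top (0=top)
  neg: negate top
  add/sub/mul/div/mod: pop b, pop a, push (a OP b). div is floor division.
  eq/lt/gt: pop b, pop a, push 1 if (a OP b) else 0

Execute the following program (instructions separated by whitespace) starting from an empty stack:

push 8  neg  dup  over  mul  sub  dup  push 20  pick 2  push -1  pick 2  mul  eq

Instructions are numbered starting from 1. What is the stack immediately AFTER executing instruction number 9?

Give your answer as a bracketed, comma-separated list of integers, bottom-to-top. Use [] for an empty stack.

Step 1 ('push 8'): [8]
Step 2 ('neg'): [-8]
Step 3 ('dup'): [-8, -8]
Step 4 ('over'): [-8, -8, -8]
Step 5 ('mul'): [-8, 64]
Step 6 ('sub'): [-72]
Step 7 ('dup'): [-72, -72]
Step 8 ('push 20'): [-72, -72, 20]
Step 9 ('pick 2'): [-72, -72, 20, -72]

Answer: [-72, -72, 20, -72]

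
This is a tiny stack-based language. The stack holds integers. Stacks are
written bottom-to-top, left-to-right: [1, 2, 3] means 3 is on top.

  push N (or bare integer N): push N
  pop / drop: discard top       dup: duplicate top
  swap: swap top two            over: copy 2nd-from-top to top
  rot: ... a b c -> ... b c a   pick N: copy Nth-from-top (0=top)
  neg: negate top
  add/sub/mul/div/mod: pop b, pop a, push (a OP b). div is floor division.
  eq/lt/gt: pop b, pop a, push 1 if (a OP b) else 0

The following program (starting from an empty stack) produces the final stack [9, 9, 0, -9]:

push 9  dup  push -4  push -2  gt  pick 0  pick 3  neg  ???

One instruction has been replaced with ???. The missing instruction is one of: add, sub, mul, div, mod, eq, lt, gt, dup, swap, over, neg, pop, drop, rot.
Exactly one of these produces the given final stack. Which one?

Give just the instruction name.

Answer: add

Derivation:
Stack before ???: [9, 9, 0, 0, -9]
Stack after ???:  [9, 9, 0, -9]
The instruction that transforms [9, 9, 0, 0, -9] -> [9, 9, 0, -9] is: add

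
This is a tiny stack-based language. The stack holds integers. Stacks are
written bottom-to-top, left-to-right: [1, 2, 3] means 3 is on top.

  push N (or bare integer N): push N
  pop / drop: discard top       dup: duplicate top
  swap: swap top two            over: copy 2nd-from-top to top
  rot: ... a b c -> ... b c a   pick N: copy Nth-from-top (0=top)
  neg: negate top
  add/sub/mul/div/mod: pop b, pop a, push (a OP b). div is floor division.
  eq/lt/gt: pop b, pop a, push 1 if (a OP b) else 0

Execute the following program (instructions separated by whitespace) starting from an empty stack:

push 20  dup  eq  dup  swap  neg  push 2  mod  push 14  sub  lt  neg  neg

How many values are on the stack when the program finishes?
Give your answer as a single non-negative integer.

Answer: 1

Derivation:
After 'push 20': stack = [20] (depth 1)
After 'dup': stack = [20, 20] (depth 2)
After 'eq': stack = [1] (depth 1)
After 'dup': stack = [1, 1] (depth 2)
After 'swap': stack = [1, 1] (depth 2)
After 'neg': stack = [1, -1] (depth 2)
After 'push 2': stack = [1, -1, 2] (depth 3)
After 'mod': stack = [1, 1] (depth 2)
After 'push 14': stack = [1, 1, 14] (depth 3)
After 'sub': stack = [1, -13] (depth 2)
After 'lt': stack = [0] (depth 1)
After 'neg': stack = [0] (depth 1)
After 'neg': stack = [0] (depth 1)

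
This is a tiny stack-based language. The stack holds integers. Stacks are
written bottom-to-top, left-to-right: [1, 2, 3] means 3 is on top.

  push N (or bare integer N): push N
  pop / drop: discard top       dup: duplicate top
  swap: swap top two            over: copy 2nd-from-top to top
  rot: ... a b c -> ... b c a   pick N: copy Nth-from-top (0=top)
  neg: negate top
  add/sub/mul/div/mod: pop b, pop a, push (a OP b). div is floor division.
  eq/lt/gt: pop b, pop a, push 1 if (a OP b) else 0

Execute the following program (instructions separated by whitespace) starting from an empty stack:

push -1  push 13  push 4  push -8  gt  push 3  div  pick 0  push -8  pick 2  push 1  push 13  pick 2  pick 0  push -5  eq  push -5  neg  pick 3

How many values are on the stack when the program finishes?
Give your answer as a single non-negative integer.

After 'push -1': stack = [-1] (depth 1)
After 'push 13': stack = [-1, 13] (depth 2)
After 'push 4': stack = [-1, 13, 4] (depth 3)
After 'push -8': stack = [-1, 13, 4, -8] (depth 4)
After 'gt': stack = [-1, 13, 1] (depth 3)
After 'push 3': stack = [-1, 13, 1, 3] (depth 4)
After 'div': stack = [-1, 13, 0] (depth 3)
After 'pick 0': stack = [-1, 13, 0, 0] (depth 4)
After 'push -8': stack = [-1, 13, 0, 0, -8] (depth 5)
After 'pick 2': stack = [-1, 13, 0, 0, -8, 0] (depth 6)
After 'push 1': stack = [-1, 13, 0, 0, -8, 0, 1] (depth 7)
After 'push 13': stack = [-1, 13, 0, 0, -8, 0, 1, 13] (depth 8)
After 'pick 2': stack = [-1, 13, 0, 0, -8, 0, 1, 13, 0] (depth 9)
After 'pick 0': stack = [-1, 13, 0, 0, -8, 0, 1, 13, 0, 0] (depth 10)
After 'push -5': stack = [-1, 13, 0, 0, -8, 0, 1, 13, 0, 0, -5] (depth 11)
After 'eq': stack = [-1, 13, 0, 0, -8, 0, 1, 13, 0, 0] (depth 10)
After 'push -5': stack = [-1, 13, 0, 0, -8, 0, 1, 13, 0, 0, -5] (depth 11)
After 'neg': stack = [-1, 13, 0, 0, -8, 0, 1, 13, 0, 0, 5] (depth 11)
After 'pick 3': stack = [-1, 13, 0, 0, -8, 0, 1, 13, 0, 0, 5, 13] (depth 12)

Answer: 12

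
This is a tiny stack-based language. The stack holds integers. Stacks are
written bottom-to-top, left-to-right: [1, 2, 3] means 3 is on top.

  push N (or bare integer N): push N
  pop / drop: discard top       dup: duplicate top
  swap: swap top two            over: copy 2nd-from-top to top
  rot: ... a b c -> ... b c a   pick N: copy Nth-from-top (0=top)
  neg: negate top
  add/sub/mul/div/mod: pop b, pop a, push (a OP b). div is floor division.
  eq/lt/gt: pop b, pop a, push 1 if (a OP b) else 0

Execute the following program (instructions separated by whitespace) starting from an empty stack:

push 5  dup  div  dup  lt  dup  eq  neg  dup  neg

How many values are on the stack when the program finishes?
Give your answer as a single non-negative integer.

Answer: 2

Derivation:
After 'push 5': stack = [5] (depth 1)
After 'dup': stack = [5, 5] (depth 2)
After 'div': stack = [1] (depth 1)
After 'dup': stack = [1, 1] (depth 2)
After 'lt': stack = [0] (depth 1)
After 'dup': stack = [0, 0] (depth 2)
After 'eq': stack = [1] (depth 1)
After 'neg': stack = [-1] (depth 1)
After 'dup': stack = [-1, -1] (depth 2)
After 'neg': stack = [-1, 1] (depth 2)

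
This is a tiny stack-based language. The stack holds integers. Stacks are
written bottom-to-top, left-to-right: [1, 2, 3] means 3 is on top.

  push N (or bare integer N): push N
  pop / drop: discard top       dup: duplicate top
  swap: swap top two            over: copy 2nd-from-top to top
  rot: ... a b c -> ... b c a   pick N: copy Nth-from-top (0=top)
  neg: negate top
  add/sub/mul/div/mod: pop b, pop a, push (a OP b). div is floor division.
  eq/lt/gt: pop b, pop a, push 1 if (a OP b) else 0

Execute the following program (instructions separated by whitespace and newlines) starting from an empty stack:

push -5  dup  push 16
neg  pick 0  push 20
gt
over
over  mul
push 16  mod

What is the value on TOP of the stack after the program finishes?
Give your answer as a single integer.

Answer: 0

Derivation:
After 'push -5': [-5]
After 'dup': [-5, -5]
After 'push 16': [-5, -5, 16]
After 'neg': [-5, -5, -16]
After 'pick 0': [-5, -5, -16, -16]
After 'push 20': [-5, -5, -16, -16, 20]
After 'gt': [-5, -5, -16, 0]
After 'over': [-5, -5, -16, 0, -16]
After 'over': [-5, -5, -16, 0, -16, 0]
After 'mul': [-5, -5, -16, 0, 0]
After 'push 16': [-5, -5, -16, 0, 0, 16]
After 'mod': [-5, -5, -16, 0, 0]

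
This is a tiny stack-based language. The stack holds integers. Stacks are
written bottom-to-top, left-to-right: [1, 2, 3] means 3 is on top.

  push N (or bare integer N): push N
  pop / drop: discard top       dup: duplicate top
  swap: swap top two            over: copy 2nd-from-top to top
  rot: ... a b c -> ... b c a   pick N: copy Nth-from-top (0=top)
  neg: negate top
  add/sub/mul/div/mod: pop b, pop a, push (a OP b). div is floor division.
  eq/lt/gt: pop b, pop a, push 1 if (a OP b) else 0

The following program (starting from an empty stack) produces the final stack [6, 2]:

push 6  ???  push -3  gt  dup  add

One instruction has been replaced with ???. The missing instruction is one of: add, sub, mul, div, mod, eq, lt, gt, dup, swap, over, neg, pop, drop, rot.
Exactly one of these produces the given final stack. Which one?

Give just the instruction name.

Answer: dup

Derivation:
Stack before ???: [6]
Stack after ???:  [6, 6]
The instruction that transforms [6] -> [6, 6] is: dup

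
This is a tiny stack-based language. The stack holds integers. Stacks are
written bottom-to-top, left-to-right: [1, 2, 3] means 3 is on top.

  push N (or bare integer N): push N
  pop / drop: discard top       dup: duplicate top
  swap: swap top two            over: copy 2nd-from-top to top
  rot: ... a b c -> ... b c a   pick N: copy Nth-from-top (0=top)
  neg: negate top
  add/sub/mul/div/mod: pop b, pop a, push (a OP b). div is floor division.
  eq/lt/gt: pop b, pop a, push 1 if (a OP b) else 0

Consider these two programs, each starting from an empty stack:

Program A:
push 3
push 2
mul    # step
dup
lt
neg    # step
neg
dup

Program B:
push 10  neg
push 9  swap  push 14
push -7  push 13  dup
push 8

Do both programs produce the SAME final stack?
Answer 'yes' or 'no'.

Answer: no

Derivation:
Program A trace:
  After 'push 3': [3]
  After 'push 2': [3, 2]
  After 'mul': [6]
  After 'dup': [6, 6]
  After 'lt': [0]
  After 'neg': [0]
  After 'neg': [0]
  After 'dup': [0, 0]
Program A final stack: [0, 0]

Program B trace:
  After 'push 10': [10]
  After 'neg': [-10]
  After 'push 9': [-10, 9]
  After 'swap': [9, -10]
  After 'push 14': [9, -10, 14]
  After 'push -7': [9, -10, 14, -7]
  After 'push 13': [9, -10, 14, -7, 13]
  After 'dup': [9, -10, 14, -7, 13, 13]
  After 'push 8': [9, -10, 14, -7, 13, 13, 8]
Program B final stack: [9, -10, 14, -7, 13, 13, 8]
Same: no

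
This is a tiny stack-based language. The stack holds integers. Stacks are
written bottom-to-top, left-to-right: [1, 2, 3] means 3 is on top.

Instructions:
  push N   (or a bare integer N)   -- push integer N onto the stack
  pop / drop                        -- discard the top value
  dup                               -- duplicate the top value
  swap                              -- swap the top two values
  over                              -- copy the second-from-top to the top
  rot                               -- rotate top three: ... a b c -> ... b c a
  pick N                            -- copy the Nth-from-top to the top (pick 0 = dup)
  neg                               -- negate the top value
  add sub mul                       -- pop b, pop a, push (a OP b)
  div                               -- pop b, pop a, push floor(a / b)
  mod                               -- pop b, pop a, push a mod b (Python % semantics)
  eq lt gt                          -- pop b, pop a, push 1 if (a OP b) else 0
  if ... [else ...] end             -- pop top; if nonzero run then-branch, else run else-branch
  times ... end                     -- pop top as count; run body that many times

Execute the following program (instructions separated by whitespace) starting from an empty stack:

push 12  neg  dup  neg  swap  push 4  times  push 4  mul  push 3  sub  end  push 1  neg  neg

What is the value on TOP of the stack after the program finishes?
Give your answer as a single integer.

Answer: 1

Derivation:
After 'push 12': [12]
After 'neg': [-12]
After 'dup': [-12, -12]
After 'neg': [-12, 12]
After 'swap': [12, -12]
After 'push 4': [12, -12, 4]
After 'times': [12, -12]
After 'push 4': [12, -12, 4]
After 'mul': [12, -48]
After 'push 3': [12, -48, 3]
  ...
After 'mul': [12, -828]
After 'push 3': [12, -828, 3]
After 'sub': [12, -831]
After 'push 4': [12, -831, 4]
After 'mul': [12, -3324]
After 'push 3': [12, -3324, 3]
After 'sub': [12, -3327]
After 'push 1': [12, -3327, 1]
After 'neg': [12, -3327, -1]
After 'neg': [12, -3327, 1]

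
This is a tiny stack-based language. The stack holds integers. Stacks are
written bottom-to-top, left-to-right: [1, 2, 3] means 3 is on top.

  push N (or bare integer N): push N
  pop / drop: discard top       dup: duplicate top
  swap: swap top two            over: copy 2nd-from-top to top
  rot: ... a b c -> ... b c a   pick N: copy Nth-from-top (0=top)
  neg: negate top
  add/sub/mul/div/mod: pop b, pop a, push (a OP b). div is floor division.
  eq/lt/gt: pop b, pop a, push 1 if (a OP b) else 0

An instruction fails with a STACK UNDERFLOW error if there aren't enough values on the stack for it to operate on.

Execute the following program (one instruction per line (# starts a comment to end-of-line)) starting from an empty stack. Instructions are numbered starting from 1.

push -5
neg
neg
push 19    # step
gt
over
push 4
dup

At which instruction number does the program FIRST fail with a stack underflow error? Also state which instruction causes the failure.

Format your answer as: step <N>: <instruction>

Answer: step 6: over

Derivation:
Step 1 ('push -5'): stack = [-5], depth = 1
Step 2 ('neg'): stack = [5], depth = 1
Step 3 ('neg'): stack = [-5], depth = 1
Step 4 ('push 19'): stack = [-5, 19], depth = 2
Step 5 ('gt'): stack = [0], depth = 1
Step 6 ('over'): needs 2 value(s) but depth is 1 — STACK UNDERFLOW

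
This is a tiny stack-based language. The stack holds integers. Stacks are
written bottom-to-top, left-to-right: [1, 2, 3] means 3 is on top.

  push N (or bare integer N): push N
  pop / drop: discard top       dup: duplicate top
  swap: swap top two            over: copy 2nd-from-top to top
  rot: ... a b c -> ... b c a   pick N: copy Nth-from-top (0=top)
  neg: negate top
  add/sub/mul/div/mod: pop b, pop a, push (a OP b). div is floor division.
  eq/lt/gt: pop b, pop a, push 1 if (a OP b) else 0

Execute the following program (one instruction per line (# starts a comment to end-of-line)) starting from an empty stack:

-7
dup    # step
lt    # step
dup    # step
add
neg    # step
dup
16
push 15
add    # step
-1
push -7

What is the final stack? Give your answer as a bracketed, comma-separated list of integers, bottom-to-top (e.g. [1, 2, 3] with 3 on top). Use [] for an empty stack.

After 'push -7': [-7]
After 'dup': [-7, -7]
After 'lt': [0]
After 'dup': [0, 0]
After 'add': [0]
After 'neg': [0]
After 'dup': [0, 0]
After 'push 16': [0, 0, 16]
After 'push 15': [0, 0, 16, 15]
After 'add': [0, 0, 31]
After 'push -1': [0, 0, 31, -1]
After 'push -7': [0, 0, 31, -1, -7]

Answer: [0, 0, 31, -1, -7]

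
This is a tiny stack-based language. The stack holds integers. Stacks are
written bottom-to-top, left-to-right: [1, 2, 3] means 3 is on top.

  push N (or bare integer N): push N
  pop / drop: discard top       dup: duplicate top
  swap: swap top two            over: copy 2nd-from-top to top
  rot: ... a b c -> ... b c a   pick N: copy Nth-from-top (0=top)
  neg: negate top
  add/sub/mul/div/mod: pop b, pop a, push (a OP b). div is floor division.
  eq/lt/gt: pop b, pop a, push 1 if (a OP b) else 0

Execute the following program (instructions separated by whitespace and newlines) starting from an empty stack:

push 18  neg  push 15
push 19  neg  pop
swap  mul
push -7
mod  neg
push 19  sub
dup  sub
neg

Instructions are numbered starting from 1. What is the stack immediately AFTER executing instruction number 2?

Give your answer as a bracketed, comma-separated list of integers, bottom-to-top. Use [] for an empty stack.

Answer: [-18]

Derivation:
Step 1 ('push 18'): [18]
Step 2 ('neg'): [-18]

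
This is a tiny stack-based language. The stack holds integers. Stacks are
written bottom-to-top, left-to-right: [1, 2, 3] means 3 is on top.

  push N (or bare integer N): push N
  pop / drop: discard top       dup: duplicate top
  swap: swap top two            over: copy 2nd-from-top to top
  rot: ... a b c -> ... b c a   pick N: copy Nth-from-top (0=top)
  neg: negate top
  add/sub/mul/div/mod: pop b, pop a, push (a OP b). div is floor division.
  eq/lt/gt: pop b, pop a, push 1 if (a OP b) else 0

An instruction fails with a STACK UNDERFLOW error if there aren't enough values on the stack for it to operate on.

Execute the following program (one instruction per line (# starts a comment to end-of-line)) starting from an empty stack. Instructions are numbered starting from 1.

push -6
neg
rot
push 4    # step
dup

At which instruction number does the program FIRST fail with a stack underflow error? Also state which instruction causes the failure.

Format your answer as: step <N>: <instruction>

Answer: step 3: rot

Derivation:
Step 1 ('push -6'): stack = [-6], depth = 1
Step 2 ('neg'): stack = [6], depth = 1
Step 3 ('rot'): needs 3 value(s) but depth is 1 — STACK UNDERFLOW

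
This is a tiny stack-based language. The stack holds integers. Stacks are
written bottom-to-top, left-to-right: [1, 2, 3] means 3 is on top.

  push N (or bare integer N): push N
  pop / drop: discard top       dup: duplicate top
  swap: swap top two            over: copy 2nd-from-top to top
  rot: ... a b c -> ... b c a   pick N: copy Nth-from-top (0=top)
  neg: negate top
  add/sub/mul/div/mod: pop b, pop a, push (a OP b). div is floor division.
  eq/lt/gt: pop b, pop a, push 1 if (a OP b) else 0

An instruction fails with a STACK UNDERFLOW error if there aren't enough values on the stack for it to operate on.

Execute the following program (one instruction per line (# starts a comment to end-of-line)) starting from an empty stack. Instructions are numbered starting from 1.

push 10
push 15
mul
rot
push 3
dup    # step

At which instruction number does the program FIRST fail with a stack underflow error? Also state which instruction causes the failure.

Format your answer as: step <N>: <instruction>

Answer: step 4: rot

Derivation:
Step 1 ('push 10'): stack = [10], depth = 1
Step 2 ('push 15'): stack = [10, 15], depth = 2
Step 3 ('mul'): stack = [150], depth = 1
Step 4 ('rot'): needs 3 value(s) but depth is 1 — STACK UNDERFLOW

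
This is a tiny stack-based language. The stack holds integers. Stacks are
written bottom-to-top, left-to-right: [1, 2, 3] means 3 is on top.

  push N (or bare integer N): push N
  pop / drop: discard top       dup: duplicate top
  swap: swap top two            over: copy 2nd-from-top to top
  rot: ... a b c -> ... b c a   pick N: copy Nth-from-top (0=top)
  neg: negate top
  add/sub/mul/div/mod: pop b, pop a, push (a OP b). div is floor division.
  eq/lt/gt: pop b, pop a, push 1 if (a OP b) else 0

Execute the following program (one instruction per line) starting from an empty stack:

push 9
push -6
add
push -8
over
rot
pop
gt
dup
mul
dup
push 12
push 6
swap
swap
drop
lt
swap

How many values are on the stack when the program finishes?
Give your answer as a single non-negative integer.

Answer: 2

Derivation:
After 'push 9': stack = [9] (depth 1)
After 'push -6': stack = [9, -6] (depth 2)
After 'add': stack = [3] (depth 1)
After 'push -8': stack = [3, -8] (depth 2)
After 'over': stack = [3, -8, 3] (depth 3)
After 'rot': stack = [-8, 3, 3] (depth 3)
After 'pop': stack = [-8, 3] (depth 2)
After 'gt': stack = [0] (depth 1)
After 'dup': stack = [0, 0] (depth 2)
After 'mul': stack = [0] (depth 1)
After 'dup': stack = [0, 0] (depth 2)
After 'push 12': stack = [0, 0, 12] (depth 3)
After 'push 6': stack = [0, 0, 12, 6] (depth 4)
After 'swap': stack = [0, 0, 6, 12] (depth 4)
After 'swap': stack = [0, 0, 12, 6] (depth 4)
After 'drop': stack = [0, 0, 12] (depth 3)
After 'lt': stack = [0, 1] (depth 2)
After 'swap': stack = [1, 0] (depth 2)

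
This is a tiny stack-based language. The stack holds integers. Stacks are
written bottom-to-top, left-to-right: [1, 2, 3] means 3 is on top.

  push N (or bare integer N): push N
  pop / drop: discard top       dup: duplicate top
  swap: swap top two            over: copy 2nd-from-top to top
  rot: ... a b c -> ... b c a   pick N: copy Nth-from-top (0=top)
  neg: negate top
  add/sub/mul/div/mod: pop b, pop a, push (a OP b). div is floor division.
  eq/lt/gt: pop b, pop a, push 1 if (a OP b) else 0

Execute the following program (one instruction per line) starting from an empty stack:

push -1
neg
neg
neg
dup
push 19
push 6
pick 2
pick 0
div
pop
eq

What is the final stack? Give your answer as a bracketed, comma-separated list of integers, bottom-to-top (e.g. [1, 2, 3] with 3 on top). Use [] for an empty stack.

After 'push -1': [-1]
After 'neg': [1]
After 'neg': [-1]
After 'neg': [1]
After 'dup': [1, 1]
After 'push 19': [1, 1, 19]
After 'push 6': [1, 1, 19, 6]
After 'pick 2': [1, 1, 19, 6, 1]
After 'pick 0': [1, 1, 19, 6, 1, 1]
After 'div': [1, 1, 19, 6, 1]
After 'pop': [1, 1, 19, 6]
After 'eq': [1, 1, 0]

Answer: [1, 1, 0]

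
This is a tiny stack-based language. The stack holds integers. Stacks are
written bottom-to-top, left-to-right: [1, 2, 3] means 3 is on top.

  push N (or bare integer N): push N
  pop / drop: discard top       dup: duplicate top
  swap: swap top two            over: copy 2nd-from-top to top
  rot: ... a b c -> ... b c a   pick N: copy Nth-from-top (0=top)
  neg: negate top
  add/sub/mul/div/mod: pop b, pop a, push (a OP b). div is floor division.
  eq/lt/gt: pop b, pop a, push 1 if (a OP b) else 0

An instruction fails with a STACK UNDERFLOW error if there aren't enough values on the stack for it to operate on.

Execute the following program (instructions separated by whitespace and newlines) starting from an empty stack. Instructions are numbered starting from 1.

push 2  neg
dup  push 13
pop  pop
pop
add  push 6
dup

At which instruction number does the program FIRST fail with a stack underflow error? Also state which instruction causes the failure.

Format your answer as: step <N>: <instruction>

Step 1 ('push 2'): stack = [2], depth = 1
Step 2 ('neg'): stack = [-2], depth = 1
Step 3 ('dup'): stack = [-2, -2], depth = 2
Step 4 ('push 13'): stack = [-2, -2, 13], depth = 3
Step 5 ('pop'): stack = [-2, -2], depth = 2
Step 6 ('pop'): stack = [-2], depth = 1
Step 7 ('pop'): stack = [], depth = 0
Step 8 ('add'): needs 2 value(s) but depth is 0 — STACK UNDERFLOW

Answer: step 8: add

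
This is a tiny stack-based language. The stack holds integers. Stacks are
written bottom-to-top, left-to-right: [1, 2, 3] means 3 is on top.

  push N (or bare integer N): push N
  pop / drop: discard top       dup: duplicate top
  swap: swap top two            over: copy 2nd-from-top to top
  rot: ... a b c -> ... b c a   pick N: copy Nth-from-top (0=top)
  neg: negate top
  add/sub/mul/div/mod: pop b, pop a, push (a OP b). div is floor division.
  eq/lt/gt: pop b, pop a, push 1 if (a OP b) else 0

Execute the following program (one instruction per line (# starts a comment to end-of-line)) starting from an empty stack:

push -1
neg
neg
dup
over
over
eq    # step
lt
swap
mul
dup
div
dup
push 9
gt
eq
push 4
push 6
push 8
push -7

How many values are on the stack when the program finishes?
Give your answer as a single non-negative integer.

After 'push -1': stack = [-1] (depth 1)
After 'neg': stack = [1] (depth 1)
After 'neg': stack = [-1] (depth 1)
After 'dup': stack = [-1, -1] (depth 2)
After 'over': stack = [-1, -1, -1] (depth 3)
After 'over': stack = [-1, -1, -1, -1] (depth 4)
After 'eq': stack = [-1, -1, 1] (depth 3)
After 'lt': stack = [-1, 1] (depth 2)
After 'swap': stack = [1, -1] (depth 2)
After 'mul': stack = [-1] (depth 1)
After 'dup': stack = [-1, -1] (depth 2)
After 'div': stack = [1] (depth 1)
After 'dup': stack = [1, 1] (depth 2)
After 'push 9': stack = [1, 1, 9] (depth 3)
After 'gt': stack = [1, 0] (depth 2)
After 'eq': stack = [0] (depth 1)
After 'push 4': stack = [0, 4] (depth 2)
After 'push 6': stack = [0, 4, 6] (depth 3)
After 'push 8': stack = [0, 4, 6, 8] (depth 4)
After 'push -7': stack = [0, 4, 6, 8, -7] (depth 5)

Answer: 5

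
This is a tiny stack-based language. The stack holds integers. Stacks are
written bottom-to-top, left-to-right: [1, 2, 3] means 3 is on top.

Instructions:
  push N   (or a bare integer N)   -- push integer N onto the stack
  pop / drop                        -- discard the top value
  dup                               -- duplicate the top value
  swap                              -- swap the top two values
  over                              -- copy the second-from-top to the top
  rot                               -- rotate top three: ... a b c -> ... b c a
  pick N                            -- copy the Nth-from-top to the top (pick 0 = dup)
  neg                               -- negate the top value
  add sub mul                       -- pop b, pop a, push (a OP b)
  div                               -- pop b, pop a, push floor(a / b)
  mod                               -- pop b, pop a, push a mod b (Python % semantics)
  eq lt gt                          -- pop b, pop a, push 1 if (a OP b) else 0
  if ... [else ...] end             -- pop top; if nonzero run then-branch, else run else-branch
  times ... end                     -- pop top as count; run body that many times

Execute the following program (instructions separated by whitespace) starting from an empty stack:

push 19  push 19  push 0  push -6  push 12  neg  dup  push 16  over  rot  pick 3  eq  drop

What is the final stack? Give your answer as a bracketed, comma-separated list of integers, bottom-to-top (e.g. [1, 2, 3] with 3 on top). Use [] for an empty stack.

After 'push 19': [19]
After 'push 19': [19, 19]
After 'push 0': [19, 19, 0]
After 'push -6': [19, 19, 0, -6]
After 'push 12': [19, 19, 0, -6, 12]
After 'neg': [19, 19, 0, -6, -12]
After 'dup': [19, 19, 0, -6, -12, -12]
After 'push 16': [19, 19, 0, -6, -12, -12, 16]
After 'over': [19, 19, 0, -6, -12, -12, 16, -12]
After 'rot': [19, 19, 0, -6, -12, 16, -12, -12]
After 'pick 3': [19, 19, 0, -6, -12, 16, -12, -12, -12]
After 'eq': [19, 19, 0, -6, -12, 16, -12, 1]
After 'drop': [19, 19, 0, -6, -12, 16, -12]

Answer: [19, 19, 0, -6, -12, 16, -12]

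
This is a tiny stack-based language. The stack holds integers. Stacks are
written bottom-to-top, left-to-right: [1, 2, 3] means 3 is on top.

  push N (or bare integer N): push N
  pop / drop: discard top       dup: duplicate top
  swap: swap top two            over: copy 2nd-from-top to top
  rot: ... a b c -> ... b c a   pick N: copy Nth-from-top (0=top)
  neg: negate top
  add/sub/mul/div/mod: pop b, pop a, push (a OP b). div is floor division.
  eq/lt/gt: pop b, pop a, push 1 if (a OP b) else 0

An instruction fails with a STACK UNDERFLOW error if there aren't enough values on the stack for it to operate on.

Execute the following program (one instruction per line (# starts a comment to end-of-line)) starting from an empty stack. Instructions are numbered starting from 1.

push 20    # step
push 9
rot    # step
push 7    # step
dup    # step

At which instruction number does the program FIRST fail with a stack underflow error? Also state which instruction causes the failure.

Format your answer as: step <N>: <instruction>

Answer: step 3: rot

Derivation:
Step 1 ('push 20'): stack = [20], depth = 1
Step 2 ('push 9'): stack = [20, 9], depth = 2
Step 3 ('rot'): needs 3 value(s) but depth is 2 — STACK UNDERFLOW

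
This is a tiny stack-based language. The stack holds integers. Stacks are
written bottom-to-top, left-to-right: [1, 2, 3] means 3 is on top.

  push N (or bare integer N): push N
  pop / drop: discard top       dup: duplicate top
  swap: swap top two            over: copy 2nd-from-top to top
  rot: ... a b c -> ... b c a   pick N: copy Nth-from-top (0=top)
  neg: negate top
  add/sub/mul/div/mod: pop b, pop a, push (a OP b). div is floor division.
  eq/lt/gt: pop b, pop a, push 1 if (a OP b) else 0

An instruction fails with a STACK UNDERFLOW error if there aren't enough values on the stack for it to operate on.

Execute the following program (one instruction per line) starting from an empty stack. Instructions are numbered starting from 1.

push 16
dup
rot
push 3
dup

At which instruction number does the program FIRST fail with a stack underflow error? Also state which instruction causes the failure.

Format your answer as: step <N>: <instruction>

Answer: step 3: rot

Derivation:
Step 1 ('push 16'): stack = [16], depth = 1
Step 2 ('dup'): stack = [16, 16], depth = 2
Step 3 ('rot'): needs 3 value(s) but depth is 2 — STACK UNDERFLOW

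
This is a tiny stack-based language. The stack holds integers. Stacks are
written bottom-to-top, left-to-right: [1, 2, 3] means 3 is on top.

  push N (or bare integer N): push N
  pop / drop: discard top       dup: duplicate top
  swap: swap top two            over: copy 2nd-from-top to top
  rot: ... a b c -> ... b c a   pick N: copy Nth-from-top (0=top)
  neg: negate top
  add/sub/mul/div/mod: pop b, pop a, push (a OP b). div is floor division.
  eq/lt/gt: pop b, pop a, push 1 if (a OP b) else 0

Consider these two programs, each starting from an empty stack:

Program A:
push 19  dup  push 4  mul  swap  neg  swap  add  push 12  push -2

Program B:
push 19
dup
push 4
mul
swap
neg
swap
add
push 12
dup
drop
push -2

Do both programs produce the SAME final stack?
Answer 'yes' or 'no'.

Answer: yes

Derivation:
Program A trace:
  After 'push 19': [19]
  After 'dup': [19, 19]
  After 'push 4': [19, 19, 4]
  After 'mul': [19, 76]
  After 'swap': [76, 19]
  After 'neg': [76, -19]
  After 'swap': [-19, 76]
  After 'add': [57]
  After 'push 12': [57, 12]
  After 'push -2': [57, 12, -2]
Program A final stack: [57, 12, -2]

Program B trace:
  After 'push 19': [19]
  After 'dup': [19, 19]
  After 'push 4': [19, 19, 4]
  After 'mul': [19, 76]
  After 'swap': [76, 19]
  After 'neg': [76, -19]
  After 'swap': [-19, 76]
  After 'add': [57]
  After 'push 12': [57, 12]
  After 'dup': [57, 12, 12]
  After 'drop': [57, 12]
  After 'push -2': [57, 12, -2]
Program B final stack: [57, 12, -2]
Same: yes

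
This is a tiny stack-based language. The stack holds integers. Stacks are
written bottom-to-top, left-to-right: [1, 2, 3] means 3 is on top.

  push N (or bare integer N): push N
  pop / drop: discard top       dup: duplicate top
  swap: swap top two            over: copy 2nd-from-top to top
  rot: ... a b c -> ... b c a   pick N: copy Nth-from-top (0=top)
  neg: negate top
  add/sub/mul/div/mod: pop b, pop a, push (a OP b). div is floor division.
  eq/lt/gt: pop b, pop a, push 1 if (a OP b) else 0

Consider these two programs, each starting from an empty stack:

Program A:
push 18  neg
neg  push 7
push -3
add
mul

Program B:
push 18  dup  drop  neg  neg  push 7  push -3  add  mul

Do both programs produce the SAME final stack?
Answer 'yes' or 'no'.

Answer: yes

Derivation:
Program A trace:
  After 'push 18': [18]
  After 'neg': [-18]
  After 'neg': [18]
  After 'push 7': [18, 7]
  After 'push -3': [18, 7, -3]
  After 'add': [18, 4]
  After 'mul': [72]
Program A final stack: [72]

Program B trace:
  After 'push 18': [18]
  After 'dup': [18, 18]
  After 'drop': [18]
  After 'neg': [-18]
  After 'neg': [18]
  After 'push 7': [18, 7]
  After 'push -3': [18, 7, -3]
  After 'add': [18, 4]
  After 'mul': [72]
Program B final stack: [72]
Same: yes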